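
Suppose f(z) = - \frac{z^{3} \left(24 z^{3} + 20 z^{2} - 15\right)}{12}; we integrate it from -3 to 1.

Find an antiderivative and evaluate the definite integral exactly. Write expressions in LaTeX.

Differentiate the proposed F(z) back; it has to land on f(z) exactly.
F(z) = - \frac{2 z^{7}}{7} - \frac{5 z^{6}}{18} + \frac{5 z^{4}}{16} is an antiderivative of f.
Check: d/dz[- \frac{2 z^{7}}{7} - \frac{5 z^{6}}{18} + \frac{5 z^{4}}{16}] = - 2 z^{6} - \frac{5 z^{5}}{3} + \frac{5 z^{3}}{4}, which equals f(z).
F(1) = - \frac{253}{1008}; F(-3) = \frac{50139}{112}.
Integral = F(1) - F(-3) = - \frac{28219}{63}.

Antiderivative: F(z) = - \frac{2 z^{7}}{7} - \frac{5 z^{6}}{18} + \frac{5 z^{4}}{16}; value = - \frac{28219}{63}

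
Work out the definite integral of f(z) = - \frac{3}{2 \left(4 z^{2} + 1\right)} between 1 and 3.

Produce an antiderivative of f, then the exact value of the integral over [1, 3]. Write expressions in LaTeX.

Check any antiderivative F(z) by computing F'(z) and comparing it with f(z).
F(z) = - \frac{3 \operatorname{atan}{\left(2 z \right)}}{4} is an antiderivative of f.
Check: d/dz[- \frac{3 \operatorname{atan}{\left(2 z \right)}}{4}] = - \frac{3}{8 z^{2} + 2}, which equals f(z).
F(3) = - \frac{3 \operatorname{atan}{\left(6 \right)}}{4}; F(1) = - \frac{3 \operatorname{atan}{\left(2 \right)}}{4}.
Integral = F(3) - F(1) = - \frac{3 \operatorname{atan}{\left(6 \right)}}{4} + \frac{3 \operatorname{atan}{\left(2 \right)}}{4}.

Antiderivative: F(z) = - \frac{3 \operatorname{atan}{\left(2 z \right)}}{4}; value = - \frac{3 \operatorname{atan}{\left(6 \right)}}{4} + \frac{3 \operatorname{atan}{\left(2 \right)}}{4}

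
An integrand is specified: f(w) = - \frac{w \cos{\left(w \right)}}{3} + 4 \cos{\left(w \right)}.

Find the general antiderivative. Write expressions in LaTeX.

Integrate term by term and add the pieces.
Check: d/dw[- \frac{w \sin{\left(w \right)}}{3} + 4 \sin{\left(w \right)} - \frac{\cos{\left(w \right)}}{3}] = - \frac{w \cos{\left(w \right)}}{3} + 4 \cos{\left(w \right)} = f(w).

F(w) = - \frac{w \sin{\left(w \right)}}{3} + 4 \sin{\left(w \right)} - \frac{\cos{\left(w \right)}}{3} + C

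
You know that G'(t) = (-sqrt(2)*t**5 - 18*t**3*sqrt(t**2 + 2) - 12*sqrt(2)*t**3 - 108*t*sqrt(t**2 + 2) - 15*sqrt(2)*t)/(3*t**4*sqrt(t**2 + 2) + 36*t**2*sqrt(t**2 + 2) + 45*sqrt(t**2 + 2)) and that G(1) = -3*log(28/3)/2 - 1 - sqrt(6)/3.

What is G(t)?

Whatever form G(t) takes, its d/dt must return the stated G'(t).
A general antiderivative is -2*sqrt(t**2/2 + 1)/3 - 3*log(t**4/3 + 4*t**2 + 5)/2 + C.
The condition gives C = -3*log(28/3)/2 - 1 - sqrt(6)/3 - (-3*log(28/3)/2 - sqrt(6)/3) = -1.
So G(t) = sqrt(2)*(-4*sqrt(t**2 + 2) - 9*sqrt(2)*log(t**4/3 + 4*t**2 + 5) - 6*sqrt(2))/12.
Check: d/dt[sqrt(2)*(-4*sqrt(t**2 + 2) - 9*sqrt(2)*log(t**4/3 + 4*t**2 + 5) - 6*sqrt(2))/12] = (-sqrt(2)*t**5 - 18*t**3*sqrt(t**2 + 2) - 12*sqrt(2)*t**3 - 108*t*sqrt(t**2 + 2) - 15*sqrt(2)*t)/(3*t**4*sqrt(t**2 + 2) + 36*t**2*sqrt(t**2 + 2) + 45*sqrt(t**2 + 2)) = G'(t).

G(t) = sqrt(2)*(-4*sqrt(t**2 + 2) - 9*sqrt(2)*log(t**4/3 + 4*t**2 + 5) - 6*sqrt(2))/12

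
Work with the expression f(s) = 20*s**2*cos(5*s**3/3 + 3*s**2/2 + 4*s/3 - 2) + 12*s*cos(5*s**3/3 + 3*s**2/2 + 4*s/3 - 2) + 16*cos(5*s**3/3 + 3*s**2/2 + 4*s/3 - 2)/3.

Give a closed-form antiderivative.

An antiderivative is F(s) = 4*sin(5*s**3/3 + 3*s**2/2 + 4*s/3 - 2).

f matches the chain-rule pattern g'(h)*h' with inner function h(s) = 5*s**3/3 + 3*s**2/2 + 4*s/3 - 2; substituting u = h(s) collapses the integral.
Check: d/ds[4*sin(5*s**3/3 + 3*s**2/2 + 4*s/3 - 2)] = 20*s**2*cos(5*s**3/3 + 3*s**2/2 + 4*s/3 - 2) + 12*s*cos(5*s**3/3 + 3*s**2/2 + 4*s/3 - 2) + 16*cos(5*s**3/3 + 3*s**2/2 + 4*s/3 - 2)/3 = f(s).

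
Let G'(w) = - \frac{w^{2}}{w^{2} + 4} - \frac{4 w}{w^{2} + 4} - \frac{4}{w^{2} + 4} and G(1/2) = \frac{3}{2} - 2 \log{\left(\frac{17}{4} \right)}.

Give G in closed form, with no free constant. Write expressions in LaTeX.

The integrand splits into summands that can be handled one at a time.
A general antiderivative is - w - 2 \log{\left(w^{2} + 4 \right)} + C.
The condition gives C = \frac{3}{2} - 2 \log{\left(\frac{17}{4} \right)} - (- 2 \log{\left(\frac{17}{4} \right)} - \frac{1}{2}) = 2.
So G(w) = - w - 2 \log{\left(w^{2} + 4 \right)} + 2.
Check: d/dw[- w - 2 \log{\left(w^{2} + 4 \right)} + 2] = \frac{- w^{2} - 4 w - 4}{w^{2} + 4}, which equals G'(w).

G(w) = - w - 2 \log{\left(w^{2} + 4 \right)} + 2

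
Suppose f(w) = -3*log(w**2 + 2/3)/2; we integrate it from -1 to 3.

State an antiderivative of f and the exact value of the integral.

Antiderivative: F(w) = -3*w*log(w**2 + 2/3)/2 + 3*w - sqrt(6)*atan(sqrt(6)*w/2); value = -9*log(29/3)/2 - sqrt(6)*atan(3*sqrt(6)/2) - sqrt(6)*atan(sqrt(6)/2) - 3*log(5/3)/2 + 12

A first test for any F(w): its w-derivative must equal f(w) identically.
F(w) = -3*w*log(w**2 + 2/3)/2 + 3*w - sqrt(6)*atan(sqrt(6)*w/2) is an antiderivative of f.
Check: d/dw[-3*w*log(w**2 + 2/3)/2 + 3*w - sqrt(6)*atan(sqrt(6)*w/2)] = -3*log(w**2 + 2/3)/2 = f(w).
F(3) = -9*log(29/3)/2 - sqrt(6)*atan(3*sqrt(6)/2) + 9; F(-1) = -3 + 3*log(5/3)/2 + sqrt(6)*atan(sqrt(6)/2).
Integral = F(3) - F(-1) = -9*log(29/3)/2 - sqrt(6)*atan(3*sqrt(6)/2) - sqrt(6)*atan(sqrt(6)/2) - 3*log(5/3)/2 + 12.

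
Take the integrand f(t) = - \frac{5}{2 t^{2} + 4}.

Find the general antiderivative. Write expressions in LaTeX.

A candidate is checked by its d/dt: the result must match f(t).
Check: d/dt[- \frac{5 \sqrt{2} \operatorname{atan}{\left(\frac{\sqrt{2} t}{2} \right)}}{4}] = - \frac{5}{2 t^{2} + 4} = f(t).

F(t) = - \frac{5 \sqrt{2} \operatorname{atan}{\left(\frac{\sqrt{2} t}{2} \right)}}{4} + C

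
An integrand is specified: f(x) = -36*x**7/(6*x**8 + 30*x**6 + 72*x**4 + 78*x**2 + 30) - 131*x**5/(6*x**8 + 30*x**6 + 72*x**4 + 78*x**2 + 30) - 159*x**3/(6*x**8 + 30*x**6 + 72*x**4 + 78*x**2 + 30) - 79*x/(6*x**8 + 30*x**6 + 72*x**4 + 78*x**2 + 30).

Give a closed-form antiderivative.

An antiderivative is F(x) = -3*log(x**4/2 + 3*x**2/2 + 5/2)/2 + 5/(12*x**2 + 12).

Integrate term by term and add the pieces.
Check: d/dx[-3*log(x**4/2 + 3*x**2/2 + 5/2)/2 + 5/(12*x**2 + 12)] = (-36*x**7 - 131*x**5 - 159*x**3 - 79*x)/(6*x**8 + 30*x**6 + 72*x**4 + 78*x**2 + 30), which equals f(x).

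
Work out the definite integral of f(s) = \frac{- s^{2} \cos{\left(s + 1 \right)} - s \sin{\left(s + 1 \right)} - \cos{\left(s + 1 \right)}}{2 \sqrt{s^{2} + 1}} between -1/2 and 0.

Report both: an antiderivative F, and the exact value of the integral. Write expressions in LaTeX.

Recognize the product-rule pattern: f = u'v + uv' with u = - \frac{\sqrt{s^{2} + 1}}{2}, v = \sin{\left(s + 1 \right)}, so integration by parts undoes it.
F(s) = - \frac{\sqrt{s^{2} + 1} \sin{\left(s + 1 \right)}}{2} is an antiderivative of f.
Check: d/ds[- \frac{\sqrt{s^{2} + 1} \sin{\left(s + 1 \right)}}{2}] = \frac{- s^{2} \cos{\left(s + 1 \right)} - s \sin{\left(s + 1 \right)} - \cos{\left(s + 1 \right)}}{2 \sqrt{s^{2} + 1}} = f(s).
F(0) = - \frac{\sin{\left(1 \right)}}{2}; F(-1/2) = - \frac{\sqrt{5} \sin{\left(\frac{1}{2} \right)}}{4}.
Integral = F(0) - F(-1/2) = - \frac{\sin{\left(1 \right)}}{2} + \frac{\sqrt{5} \sin{\left(\frac{1}{2} \right)}}{4}.

Antiderivative: F(s) = - \frac{\sqrt{s^{2} + 1} \sin{\left(s + 1 \right)}}{2}; value = - \frac{\sin{\left(1 \right)}}{2} + \frac{\sqrt{5} \sin{\left(\frac{1}{2} \right)}}{4}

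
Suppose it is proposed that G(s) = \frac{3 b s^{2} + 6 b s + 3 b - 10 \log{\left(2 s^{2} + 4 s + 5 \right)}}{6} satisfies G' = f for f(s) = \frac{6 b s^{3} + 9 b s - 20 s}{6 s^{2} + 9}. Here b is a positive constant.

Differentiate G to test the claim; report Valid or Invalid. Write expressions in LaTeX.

d/ds[G] = \frac{6 b s^{3} + 18 b s^{2} + 27 b s + 15 b - 20 s - 20}{6 s^{2} + 12 s + 15}
d/ds[G] - f(s) = \frac{12 b s^{4} + 24 b s^{3} + 48 b s^{2} + 36 b s + 45 b + 40 s^{2} + 40 s - 60}{12 s^{4} + 24 s^{3} + 48 s^{2} + 36 s + 45} != 0.

Invalid: d/ds[G] - f = \frac{12 b s^{4} + 24 b s^{3} + 48 b s^{2} + 36 b s + 45 b + 40 s^{2} + 40 s - 60}{12 s^{4} + 24 s^{3} + 48 s^{2} + 36 s + 45}, which is not 0.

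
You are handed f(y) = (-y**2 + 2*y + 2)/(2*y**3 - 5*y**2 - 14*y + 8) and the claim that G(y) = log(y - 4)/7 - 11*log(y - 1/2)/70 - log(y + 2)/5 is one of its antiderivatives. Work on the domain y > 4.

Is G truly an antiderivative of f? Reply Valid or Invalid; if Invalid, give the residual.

d/dy[G] = (-3*y**2 + 20*y + 10)/(14*y**3 - 35*y**2 - 98*y + 56)
d/dy[G] - f(y) = 2/(7*y - 28) != 0.

Invalid: d/dy[G] - f = 2/(7*y - 28), which is not 0.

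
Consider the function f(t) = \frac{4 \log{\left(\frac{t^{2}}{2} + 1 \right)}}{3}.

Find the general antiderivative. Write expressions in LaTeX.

Since d/dt undoes antidifferentiation here, F'(t) = f(t) is required of F(t).
Check: d/dt[\frac{4 t \log{\left(\frac{t^{2}}{2} + 1 \right)}}{3} - \frac{8 t}{3} + \frac{8 \sqrt{2} \operatorname{atan}{\left(\frac{\sqrt{2} t}{2} \right)}}{3}] = \frac{4 \log{\left(\frac{t^{2}}{2} + 1 \right)}}{3} = f(t).

F(t) = \frac{4 t \log{\left(\frac{t^{2}}{2} + 1 \right)}}{3} - \frac{8 t}{3} + \frac{8 \sqrt{2} \operatorname{atan}{\left(\frac{\sqrt{2} t}{2} \right)}}{3} + C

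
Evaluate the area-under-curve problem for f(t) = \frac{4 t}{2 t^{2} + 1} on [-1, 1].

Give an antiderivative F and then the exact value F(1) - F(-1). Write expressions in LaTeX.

f matches the chain-rule pattern g'(h)*h' with inner function h(t) = 3 t^{2} + \frac{3}{2}; substituting u = h(t) collapses the integral.
F(t) = \log{\left(t^{2} + \frac{1}{2} \right)} is an antiderivative of f.
Check: d/dt[\log{\left(t^{2} + \frac{1}{2} \right)}] = \frac{4 t}{2 t^{2} + 1} = f(t).
F(1) = \log{\left(\frac{3}{2} \right)}; F(-1) = \log{\left(\frac{3}{2} \right)}.
Integral = F(1) - F(-1) = 0.

Antiderivative: F(t) = \log{\left(t^{2} + \frac{1}{2} \right)}; value = 0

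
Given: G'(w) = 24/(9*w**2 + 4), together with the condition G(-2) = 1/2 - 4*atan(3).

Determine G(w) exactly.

G(w) = 4*atan(3*w/2) + 1/2

Check a candidate G(w) by differentiating: d/dw[G] must match the given G'(w).
A general antiderivative is 4*atan(3*w/2) + C.
The condition gives C = 1/2 - 4*atan(3) - (-4*atan(3)) = 1/2.
So G(w) = 4*atan(3*w/2) + 1/2.
Check: d/dw[4*atan(3*w/2) + 1/2] = 24/(9*w**2 + 4) = G'(w).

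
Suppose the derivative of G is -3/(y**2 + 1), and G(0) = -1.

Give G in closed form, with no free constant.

For G(y) to be correct, d/dy[G] must agree with the stated G'(y) identically.
A general antiderivative is -3*atan(y) + C.
The condition gives C = -1 - (0) = -1.
So G(y) = -3*atan(y) - 1.
Check: d/dy[-3*atan(y) - 1] = -3/(y**2 + 1) = G'(y).

G(y) = -3*atan(y) - 1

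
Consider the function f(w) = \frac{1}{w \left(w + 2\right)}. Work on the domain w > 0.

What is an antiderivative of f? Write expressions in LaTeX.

An antiderivative is F(w) = \frac{\log{\left(w \right)} - \log{\left(w + 2 \right)}}{2}.

The denominator factors as w \left(w + 2\right); partial fractions split f into directly integrable pieces: - \frac{1}{2 \left(w + 2\right)} + \frac{1}{2 w}.
Check: d/dw[\frac{\log{\left(w \right)} - \log{\left(w + 2 \right)}}{2}] = \frac{1}{w^{2} + 2 w}, which equals f(w).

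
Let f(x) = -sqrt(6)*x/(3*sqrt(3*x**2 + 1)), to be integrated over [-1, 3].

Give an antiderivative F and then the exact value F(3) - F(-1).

Antiderivative: F(x) = -sqrt(2*x**2 + 2/3)/3; value = -2*sqrt(42)/9 + 2*sqrt(6)/9

The substitution u = 2*x**2 + 2/3 works: f is exactly (dF/du)*(du/dx) for that inner function.
F(x) = -sqrt(2*x**2 + 2/3)/3 is an antiderivative of f.
Check: d/dx[-sqrt(2*x**2 + 2/3)/3] = -sqrt(6)*x/(3*sqrt(3*x**2 + 1)) = f(x).
F(3) = -2*sqrt(42)/9; F(-1) = -2*sqrt(6)/9.
Integral = F(3) - F(-1) = -2*sqrt(42)/9 + 2*sqrt(6)/9.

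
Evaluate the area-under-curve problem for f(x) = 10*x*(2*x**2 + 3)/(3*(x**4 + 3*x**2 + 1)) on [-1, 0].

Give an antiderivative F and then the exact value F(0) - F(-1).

The substitution u = 2*x**4/3 + 2*x**2 + 2/3 works: f is exactly (dF/du)*(du/dx) for that inner function.
F(x) = 5*log(x**4/3 + x**2 + 1/3)/3 is an antiderivative of f.
Check: d/dx[5*log(x**4/3 + x**2 + 1/3)/3] = (20*x**3 + 30*x)/(3*x**4 + 9*x**2 + 3), which equals f(x).
F(0) = -5*log(3)/3; F(-1) = 5*log(5/3)/3.
Integral = F(0) - F(-1) = -5*log(10/3)/3 + 5*log(2/3)/3.

Antiderivative: F(x) = 5*log(x**4/3 + x**2 + 1/3)/3; value = -5*log(10/3)/3 + 5*log(2/3)/3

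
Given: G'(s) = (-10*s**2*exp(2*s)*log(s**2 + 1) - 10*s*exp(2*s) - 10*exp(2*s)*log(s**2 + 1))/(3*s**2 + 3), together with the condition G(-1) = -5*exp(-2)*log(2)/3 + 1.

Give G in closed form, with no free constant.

G'(s) has the shape u'v + uv' for u = -5*exp(2*s)/3 and v = log(s**2 + 1) — it is the derivative of the product u*v.
A general antiderivative is -5*exp(2*s)*log(s**2 + 1)/3 + C.
The condition gives C = -5*exp(-2)*log(2)/3 + 1 - (-5*exp(-2)*log(2)/3) = 1.
So G(s) = -5*exp(2*s)*log(s**2 + 1)/3 + 1.
Check: d/ds[-5*exp(2*s)*log(s**2 + 1)/3 + 1] = (-10*s**2*exp(2*s)*log(s**2 + 1) - 10*s*exp(2*s) - 10*exp(2*s)*log(s**2 + 1))/(3*s**2 + 3) = G'(s).

G(s) = -5*exp(2*s)*log(s**2 + 1)/3 + 1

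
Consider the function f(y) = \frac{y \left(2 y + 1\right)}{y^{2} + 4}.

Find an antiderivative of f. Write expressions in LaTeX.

An antiderivative is F(y) = \frac{4 y + \log{\left(y^{2} + 4 \right)} - 8 \operatorname{atan}{\left(\frac{y}{2} \right)}}{2}.

Any candidate F(y) must reproduce f(y) exactly when differentiated.
Check: d/dy[\frac{4 y + \log{\left(y^{2} + 4 \right)} - 8 \operatorname{atan}{\left(\frac{y}{2} \right)}}{2}] = \frac{2 y^{2} + y}{y^{2} + 4}, which equals f(y).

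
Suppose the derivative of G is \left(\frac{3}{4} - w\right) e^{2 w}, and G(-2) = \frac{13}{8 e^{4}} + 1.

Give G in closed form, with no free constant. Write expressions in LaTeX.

G(w) = - \frac{4 w e^{2 w} - 5 e^{2 w} - 8}{8}

Recognize the product-rule pattern: G'(w) = u'v + uv' with u = \frac{5}{8} - \frac{w}{2}, v = e^{2 w}, so integration by parts undoes it.
A general antiderivative is \frac{\left(5 - 4 w\right) e^{2 w}}{8} + C.
The condition gives C = \frac{13}{8 e^{4}} + 1 - (\frac{13}{8 e^{4}}) = 1.
So G(w) = - \frac{4 w e^{2 w} - 5 e^{2 w} - 8}{8}.
Check: d/dw[- \frac{4 w e^{2 w} - 5 e^{2 w} - 8}{8}] = - w e^{2 w} + \frac{3 e^{2 w}}{4}, which equals G'(w).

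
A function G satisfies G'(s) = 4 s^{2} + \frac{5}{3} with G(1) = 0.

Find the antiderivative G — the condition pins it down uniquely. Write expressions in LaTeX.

Whatever form G(s) takes, its d/ds must return the stated G'(s).
A general antiderivative is \frac{4 s^{3}}{3} + \frac{5 s}{3} - 4 + C.
The condition gives C = 0 - (-1) = 1.
So G(s) = \frac{4 s^{3}}{3} + \frac{5 s}{3} - 3.
Check: d/ds[\frac{4 s^{3}}{3} + \frac{5 s}{3} - 3] = 4 s^{2} + \frac{5}{3} = G'(s).

G(s) = \frac{4 s^{3}}{3} + \frac{5 s}{3} - 3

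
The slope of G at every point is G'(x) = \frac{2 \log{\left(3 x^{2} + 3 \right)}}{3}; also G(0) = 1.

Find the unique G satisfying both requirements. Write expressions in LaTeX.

G(x) = \frac{2 x \log{\left(3 x^{2} + 3 \right)} - 4 x + 4 \operatorname{atan}{\left(x \right)} + 3}{3}

The proposed G(x) is checked by its d/dx: the result must match the given G'(x).
A general antiderivative is \frac{2 x \log{\left(3 x^{2} + 3 \right)}}{3} - \frac{4 x}{3} + \frac{4 \operatorname{atan}{\left(x \right)}}{3} + C.
The condition gives C = 1 - (0) = 1.
So G(x) = \frac{2 x \log{\left(3 x^{2} + 3 \right)} - 4 x + 4 \operatorname{atan}{\left(x \right)} + 3}{3}.
Check: d/dx[\frac{2 x \log{\left(3 x^{2} + 3 \right)} - 4 x + 4 \operatorname{atan}{\left(x \right)} + 3}{3}] = \frac{2 \log{\left(x^{2} + 1 \right)}}{3} + \frac{2 \log{\left(3 \right)}}{3}, which equals G'(x).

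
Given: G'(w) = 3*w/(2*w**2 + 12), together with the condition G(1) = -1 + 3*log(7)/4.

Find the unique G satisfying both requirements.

The substitution u = w**2 + 6 works: G'(w) is exactly (dG/du)*(du/dw) for that inner function.
A general antiderivative is 3*log(w**2 + 6)/4 + C.
The condition gives C = -1 + 3*log(7)/4 - (3*log(7)/4) = -1.
So G(w) = (3*log(w**2 + 6) - 4)/4.
Check: d/dw[(3*log(w**2 + 6) - 4)/4] = 3*w/(2*w**2 + 12) = G'(w).

G(w) = (3*log(w**2 + 6) - 4)/4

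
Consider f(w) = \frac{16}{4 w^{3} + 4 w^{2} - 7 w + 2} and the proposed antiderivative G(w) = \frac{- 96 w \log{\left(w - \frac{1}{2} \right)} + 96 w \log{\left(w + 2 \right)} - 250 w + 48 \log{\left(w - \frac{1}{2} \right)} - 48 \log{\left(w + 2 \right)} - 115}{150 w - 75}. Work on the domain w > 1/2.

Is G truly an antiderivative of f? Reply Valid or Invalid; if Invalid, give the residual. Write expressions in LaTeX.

d/dw[G] = \frac{16}{4 w^{3} + 4 w^{2} - 7 w + 2}
This equals f(w) exactly, so the claim holds.

Valid: G'(w) = f(w).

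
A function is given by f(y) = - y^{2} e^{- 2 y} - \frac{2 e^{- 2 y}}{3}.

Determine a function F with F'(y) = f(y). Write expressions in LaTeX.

An antiderivative is F(y) = \frac{\left(6 y^{2} + 6 y + 7\right) e^{- 2 y}}{12}.

Recognize the product-rule pattern: f = u'v + uv' with u = \frac{y^{2}}{2} + \frac{y}{2} + \frac{7}{12}, v = e^{- 2 y}, so integration by parts undoes it.
Check: d/dy[\frac{\left(6 y^{2} + 6 y + 7\right) e^{- 2 y}}{12}] = \frac{\left(- 3 y^{2} - 2\right) e^{- 2 y}}{3}, which equals f(y).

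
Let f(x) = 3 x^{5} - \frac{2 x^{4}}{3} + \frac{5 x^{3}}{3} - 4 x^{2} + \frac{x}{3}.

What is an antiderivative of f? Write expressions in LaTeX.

An antiderivative is F(x) = \frac{x^{6}}{2} - \frac{2 x^{5}}{15} + \frac{5 x^{4}}{12} - \frac{4 x^{3}}{3} + \frac{x^{2}}{6}.

Integrate term by term and add the pieces.
Check: d/dx[\frac{x^{6}}{2} - \frac{2 x^{5}}{15} + \frac{5 x^{4}}{12} - \frac{4 x^{3}}{3} + \frac{x^{2}}{6}] = 3 x^{5} - \frac{2 x^{4}}{3} + \frac{5 x^{3}}{3} - 4 x^{2} + \frac{x}{3} = f(x).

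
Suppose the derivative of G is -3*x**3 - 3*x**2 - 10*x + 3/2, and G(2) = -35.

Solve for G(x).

The integrand splits into summands that can be handled one at a time.
A general antiderivative is -3*x**4/4 - x**3 - 5*x**2 + 3*x/2 + C.
The condition gives C = -35 - (-37) = 2.
So G(x) = (-3*x**4 - 4*x**3 - 20*x**2 + 6*x + 8)/4.
Check: d/dx[(-3*x**4 - 4*x**3 - 20*x**2 + 6*x + 8)/4] = -3*x**3 - 3*x**2 - 10*x + 3/2 = G'(x).

G(x) = (-3*x**4 - 4*x**3 - 20*x**2 + 6*x + 8)/4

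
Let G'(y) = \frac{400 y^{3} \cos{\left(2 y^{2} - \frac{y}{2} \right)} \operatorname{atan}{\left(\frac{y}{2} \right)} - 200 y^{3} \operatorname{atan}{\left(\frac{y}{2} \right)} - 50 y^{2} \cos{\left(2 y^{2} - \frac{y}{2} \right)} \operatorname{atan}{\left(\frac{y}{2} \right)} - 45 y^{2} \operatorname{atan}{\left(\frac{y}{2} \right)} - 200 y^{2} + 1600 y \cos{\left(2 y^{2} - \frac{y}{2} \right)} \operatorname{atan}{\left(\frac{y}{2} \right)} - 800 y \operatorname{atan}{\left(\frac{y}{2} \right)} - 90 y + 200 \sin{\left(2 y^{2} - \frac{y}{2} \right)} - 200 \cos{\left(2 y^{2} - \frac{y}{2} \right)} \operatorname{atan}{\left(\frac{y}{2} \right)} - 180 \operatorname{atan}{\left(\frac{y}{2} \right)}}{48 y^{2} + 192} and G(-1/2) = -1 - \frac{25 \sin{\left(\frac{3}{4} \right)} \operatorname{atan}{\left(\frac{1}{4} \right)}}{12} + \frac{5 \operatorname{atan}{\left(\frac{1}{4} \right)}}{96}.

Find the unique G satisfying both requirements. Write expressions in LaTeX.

G(y) = - \frac{100 y^{2} \operatorname{atan}{\left(\frac{y}{2} \right)} + 45 y \operatorname{atan}{\left(\frac{y}{2} \right)} - 100 \sin{\left(2 y^{2} - \frac{y}{2} \right)} \operatorname{atan}{\left(\frac{y}{2} \right)} + 48}{48}

G'(y) has the shape u'v + uv' for u = - \frac{25 y^{2}}{12} - \frac{15 y}{16} + \frac{25 \sin{\left(2 y^{2} - \frac{y}{2} \right)}}{12} and v = \operatorname{atan}{\left(\frac{y}{2} \right)} — it is the derivative of the product u*v.
A general antiderivative is \frac{5 \left(- \frac{5 y^{2}}{3} - \frac{3 y}{4} + \frac{5 \sin{\left(2 y^{2} - \frac{y}{2} \right)}}{3}\right) \operatorname{atan}{\left(\frac{y}{2} \right)}}{4} + C.
The condition gives C = -1 - \frac{25 \sin{\left(\frac{3}{4} \right)} \operatorname{atan}{\left(\frac{1}{4} \right)}}{12} + \frac{5 \operatorname{atan}{\left(\frac{1}{4} \right)}}{96} - (- \frac{25 \sin{\left(\frac{3}{4} \right)} \operatorname{atan}{\left(\frac{1}{4} \right)}}{12} + \frac{5 \operatorname{atan}{\left(\frac{1}{4} \right)}}{96}) = -1.
So G(y) = - \frac{100 y^{2} \operatorname{atan}{\left(\frac{y}{2} \right)} + 45 y \operatorname{atan}{\left(\frac{y}{2} \right)} - 100 \sin{\left(2 y^{2} - \frac{y}{2} \right)} \operatorname{atan}{\left(\frac{y}{2} \right)} + 48}{48}.
Check: d/dy[- \frac{100 y^{2} \operatorname{atan}{\left(\frac{y}{2} \right)} + 45 y \operatorname{atan}{\left(\frac{y}{2} \right)} - 100 \sin{\left(2 y^{2} - \frac{y}{2} \right)} \operatorname{atan}{\left(\frac{y}{2} \right)} + 48}{48}] = \frac{400 y^{3} \cos{\left(2 y^{2} - \frac{y}{2} \right)} \operatorname{atan}{\left(\frac{y}{2} \right)} - 200 y^{3} \operatorname{atan}{\left(\frac{y}{2} \right)} - 50 y^{2} \cos{\left(2 y^{2} - \frac{y}{2} \right)} \operatorname{atan}{\left(\frac{y}{2} \right)} - 45 y^{2} \operatorname{atan}{\left(\frac{y}{2} \right)} - 200 y^{2} + 1600 y \cos{\left(2 y^{2} - \frac{y}{2} \right)} \operatorname{atan}{\left(\frac{y}{2} \right)} - 800 y \operatorname{atan}{\left(\frac{y}{2} \right)} - 90 y + 200 \sin{\left(2 y^{2} - \frac{y}{2} \right)} - 200 \cos{\left(2 y^{2} - \frac{y}{2} \right)} \operatorname{atan}{\left(\frac{y}{2} \right)} - 180 \operatorname{atan}{\left(\frac{y}{2} \right)}}{48 y^{2} + 192} = G'(y).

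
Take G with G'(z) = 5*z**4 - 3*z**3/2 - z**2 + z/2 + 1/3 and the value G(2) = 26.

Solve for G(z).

The integrand splits into summands that can be handled one at a time.
A general antiderivative is z**5 - 3*z**4/8 - z**3/3 + z**2/4 + z/3 + C.
The condition gives C = 26 - (25) = 1.
So G(z) = z**5 - 3*z**4/8 - z**3/3 + z**2/4 + z/3 + 1.
Check: d/dz[z**5 - 3*z**4/8 - z**3/3 + z**2/4 + z/3 + 1] = 5*z**4 - 3*z**3/2 - z**2 + z/2 + 1/3 = G'(z).

G(z) = z**5 - 3*z**4/8 - z**3/3 + z**2/4 + z/3 + 1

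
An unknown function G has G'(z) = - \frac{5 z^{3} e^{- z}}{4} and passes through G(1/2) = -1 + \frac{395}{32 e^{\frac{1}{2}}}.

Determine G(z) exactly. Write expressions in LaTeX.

G(z) = \frac{\left(5 z^{3} + 15 z^{2} + 30 z - 4 e^{z} + 30\right) e^{- z}}{4}

Recognize the product-rule pattern: G'(z) = u'v + uv' with u = \frac{5 z^{3}}{4} + \frac{15 z^{2}}{4} + \frac{15 z}{2} + \frac{15}{2}, v = e^{- z}, so integration by parts undoes it.
A general antiderivative is \frac{\left(5 z^{3} + 15 z^{2} + 30 z + 30\right) e^{- z}}{4} + C.
The condition gives C = -1 + \frac{395}{32 e^{\frac{1}{2}}} - (\frac{395}{32 e^{\frac{1}{2}}}) = -1.
So G(z) = \frac{\left(5 z^{3} + 15 z^{2} + 30 z - 4 e^{z} + 30\right) e^{- z}}{4}.
Check: d/dz[\frac{\left(5 z^{3} + 15 z^{2} + 30 z - 4 e^{z} + 30\right) e^{- z}}{4}] = - \frac{5 z^{3} e^{- z}}{4} = G'(z).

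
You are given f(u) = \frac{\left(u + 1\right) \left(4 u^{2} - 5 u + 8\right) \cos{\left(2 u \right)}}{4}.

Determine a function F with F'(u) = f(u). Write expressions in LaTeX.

An antiderivative is F(u) = \frac{8 u^{3} \sin{\left(2 u \right)} - 2 u^{2} \sin{\left(2 u \right)} + 12 u^{2} \cos{\left(2 u \right)} - 6 u \sin{\left(2 u \right)} - 2 u \cos{\left(2 u \right)} + 17 \sin{\left(2 u \right)} - 3 \cos{\left(2 u \right)}}{16}.

Differentiate the proposed F(u) back; it has to land on f(u) exactly.
Check: d/du[\frac{8 u^{3} \sin{\left(2 u \right)} - 2 u^{2} \sin{\left(2 u \right)} + 12 u^{2} \cos{\left(2 u \right)} - 6 u \sin{\left(2 u \right)} - 2 u \cos{\left(2 u \right)} + 17 \sin{\left(2 u \right)} - 3 \cos{\left(2 u \right)}}{16}] = u^{3} \cos{\left(2 u \right)} - \frac{u^{2} \cos{\left(2 u \right)}}{4} + \frac{3 u \cos{\left(2 u \right)}}{4} + 2 \cos{\left(2 u \right)}, which equals f(u).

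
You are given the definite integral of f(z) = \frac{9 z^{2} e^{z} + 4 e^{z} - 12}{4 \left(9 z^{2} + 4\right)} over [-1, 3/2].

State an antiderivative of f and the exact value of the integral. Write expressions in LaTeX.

For F(z) to be correct the identity F'(z) - f(z) = 0 must hold.
F(z) = \frac{e^{z} - 2 \operatorname{atan}{\left(\frac{3 z}{2} \right)}}{4} is an antiderivative of f.
Check: d/dz[\frac{e^{z} - 2 \operatorname{atan}{\left(\frac{3 z}{2} \right)}}{4}] = \frac{9 z^{2} e^{z} + 4 e^{z} - 12}{36 z^{2} + 16}, which equals f(z).
F(3/2) = - \frac{\operatorname{atan}{\left(\frac{9}{4} \right)}}{2} + \frac{e^{\frac{3}{2}}}{4}; F(-1) = \frac{1}{4 e} + \frac{\operatorname{atan}{\left(\frac{3}{2} \right)}}{2}.
Integral = F(3/2) - F(-1) = - \frac{\operatorname{atan}{\left(\frac{9}{4} \right)}}{2} - \frac{\operatorname{atan}{\left(\frac{3}{2} \right)}}{2} - \frac{1}{4 e} + \frac{e^{\frac{3}{2}}}{4}.

Antiderivative: F(z) = \frac{e^{z} - 2 \operatorname{atan}{\left(\frac{3 z}{2} \right)}}{4}; value = - \frac{\operatorname{atan}{\left(\frac{9}{4} \right)}}{2} - \frac{\operatorname{atan}{\left(\frac{3}{2} \right)}}{2} - \frac{1}{4 e} + \frac{e^{\frac{3}{2}}}{4}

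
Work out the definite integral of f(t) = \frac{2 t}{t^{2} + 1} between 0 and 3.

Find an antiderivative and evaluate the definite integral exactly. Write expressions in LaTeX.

f matches the chain-rule pattern g'(h)*h' with inner function h(t) = \frac{3 t^{2}}{2} + \frac{3}{2}; substituting u = h(t) collapses the integral.
F(t) = \log{\left(\frac{3 t^{2}}{2} + \frac{3}{2} \right)} is an antiderivative of f.
Check: d/dt[\log{\left(\frac{3 t^{2}}{2} + \frac{3}{2} \right)}] = \frac{2 t}{t^{2} + 1} = f(t).
F(3) = \log{\left(15 \right)}; F(0) = \log{\left(\frac{3}{2} \right)}.
Integral = F(3) - F(0) = - \log{\left(\frac{3}{2} \right)} + \log{\left(15 \right)}.

Antiderivative: F(t) = \log{\left(\frac{3 t^{2}}{2} + \frac{3}{2} \right)}; value = - \log{\left(\frac{3}{2} \right)} + \log{\left(15 \right)}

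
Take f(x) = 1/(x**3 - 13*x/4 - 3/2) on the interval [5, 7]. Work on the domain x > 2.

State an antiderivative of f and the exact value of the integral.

Antiderivative: F(x) = 2*(2*log(x - 2) - 7*log(x + 1/2) + 5*log(x + 3/2))/35; value = -2*log(15/2)/5 - 2*log(13/2)/7 - 4*log(3)/35 + 4*log(5)/35 + 2*log(17/2)/7 + 2*log(11/2)/5

Factor the denominator ((x - 2)*(2*x + 1)*(2*x + 3)) and decompose: f = 4/(7*(2*x + 3)) - 4/(5*(2*x + 1)) + 4/(35*(x - 2)); each piece integrates to a log, atan, or power term.
F(x) = 2*(2*log(x - 2) - 7*log(x + 1/2) + 5*log(x + 3/2))/35 is an antiderivative of f.
Check: d/dx[2*(2*log(x - 2) - 7*log(x + 1/2) + 5*log(x + 3/2))/35] = 4/(4*x**3 - 13*x - 6), which equals f(x).
F(7) = -2*log(15/2)/5 + 4*log(5)/35 + 2*log(17/2)/7; F(5) = -2*log(11/2)/5 + 4*log(3)/35 + 2*log(13/2)/7.
Integral = F(7) - F(5) = -2*log(15/2)/5 - 2*log(13/2)/7 - 4*log(3)/35 + 4*log(5)/35 + 2*log(17/2)/7 + 2*log(11/2)/5.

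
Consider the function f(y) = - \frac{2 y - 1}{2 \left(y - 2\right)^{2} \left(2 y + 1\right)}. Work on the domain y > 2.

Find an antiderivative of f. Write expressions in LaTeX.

The denominator factors as 2 \left(y - 2\right)^{2} \left(2 y + 1\right); partial fractions split f into directly integrable pieces: \frac{4}{25 \left(2 y + 1\right)} - \frac{2}{25 \left(y - 2\right)} - \frac{3}{10 \left(y - 2\right)^{2}}.
Check: d/dy[- \frac{2 \log{\left(y - 2 \right)}}{25} + \frac{2 \log{\left(y + \frac{1}{2} \right)}}{25} + \frac{3}{10 y - 20}] = \frac{1 - 2 y}{4 y^{3} - 14 y^{2} + 8 y + 8}, which equals f(y).

An antiderivative is F(y) = - \frac{2 \log{\left(y - 2 \right)}}{25} + \frac{2 \log{\left(y + \frac{1}{2} \right)}}{25} + \frac{3}{10 y - 20}.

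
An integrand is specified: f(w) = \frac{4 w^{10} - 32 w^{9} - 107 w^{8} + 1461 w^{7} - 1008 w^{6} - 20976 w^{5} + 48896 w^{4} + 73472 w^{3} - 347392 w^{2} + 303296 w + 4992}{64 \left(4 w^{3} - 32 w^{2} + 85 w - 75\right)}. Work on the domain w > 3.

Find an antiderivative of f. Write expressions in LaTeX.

An antiderivative is F(w) = \frac{2 w^{9} - 5 w^{8} - 128 w^{7} + 320 w^{6} + 3072 w^{5} - 7680 w^{4} - 32768 w^{3} + 81920 w^{2} + 3072 w \log{\left(w - 3 \right)} + 131072 w - 7680 \log{\left(w - 3 \right)} - 327424}{512 \left(2 w - 5\right)}.

Recover f(w) by differentiating a candidate F(w); any mismatch rules it out.
Check: d/dw[\frac{2 w^{9} - 5 w^{8} - 128 w^{7} + 320 w^{6} + 3072 w^{5} - 7680 w^{4} - 32768 w^{3} + 81920 w^{2} + 3072 w \log{\left(w - 3 \right)} + 131072 w - 7680 \log{\left(w - 3 \right)} - 327424}{512 \left(2 w - 5\right)}] = \frac{4 w^{10} - 32 w^{9} - 107 w^{8} + 1461 w^{7} - 1008 w^{6} - 20976 w^{5} + 48896 w^{4} + 73472 w^{3} - 347392 w^{2} + 303296 w + 4992}{256 w^{3} - 2048 w^{2} + 5440 w - 4800}, which equals f(w).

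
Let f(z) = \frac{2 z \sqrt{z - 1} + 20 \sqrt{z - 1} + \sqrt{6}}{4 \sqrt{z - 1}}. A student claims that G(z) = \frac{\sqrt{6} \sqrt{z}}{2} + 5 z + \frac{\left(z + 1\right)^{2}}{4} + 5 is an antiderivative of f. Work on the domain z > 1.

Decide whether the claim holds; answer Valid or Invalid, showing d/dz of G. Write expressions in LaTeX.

Invalid: d/dz[G] - f = \frac{2 \sqrt{z} \sqrt{z - 1} - \sqrt{6} \sqrt{z} + \sqrt{6} \sqrt{z - 1}}{4 \sqrt{z} \sqrt{z - 1}}, which is not 0.

d/dz[G] = \frac{2 z^{\frac{3}{2}} + 22 \sqrt{z} + \sqrt{6}}{4 \sqrt{z}}
d/dz[G] - f(z) = \frac{2 \sqrt{z} \sqrt{z - 1} - \sqrt{6} \sqrt{z} + \sqrt{6} \sqrt{z - 1}}{4 \sqrt{z} \sqrt{z - 1}} != 0.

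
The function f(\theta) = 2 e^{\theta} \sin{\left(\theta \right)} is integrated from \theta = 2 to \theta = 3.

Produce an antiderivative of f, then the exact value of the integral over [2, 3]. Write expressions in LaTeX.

Antiderivative: F(\theta) = e^{\theta} \sin{\left(\theta \right)} - e^{\theta} \cos{\left(\theta \right)}; value = - e^{2} \sin{\left(2 \right)} + e^{2} \cos{\left(2 \right)} + e^{3} \sin{\left(3 \right)} - e^{3} \cos{\left(3 \right)}

A first test for any F(\theta): its \theta-derivative must equal f(\theta) identically.
F(\theta) = e^{\theta} \sin{\left(\theta \right)} - e^{\theta} \cos{\left(\theta \right)} is an antiderivative of f.
Check: d/d\theta[e^{\theta} \sin{\left(\theta \right)} - e^{\theta} \cos{\left(\theta \right)}] = 2 e^{\theta} \sin{\left(\theta \right)} = f(\theta).
F(3) = e^{3} \sin{\left(3 \right)} - e^{3} \cos{\left(3 \right)}; F(2) = - e^{2} \cos{\left(2 \right)} + e^{2} \sin{\left(2 \right)}.
Integral = F(3) - F(2) = - e^{2} \sin{\left(2 \right)} + e^{2} \cos{\left(2 \right)} + e^{3} \sin{\left(3 \right)} - e^{3} \cos{\left(3 \right)}.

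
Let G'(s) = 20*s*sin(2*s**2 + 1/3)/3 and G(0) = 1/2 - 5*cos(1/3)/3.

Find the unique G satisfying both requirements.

G(s) = 1/2 - 5*cos(2*s**2 + 1/3)/3

The substitution u = 2*s**2 + 1/3 works: G'(s) is exactly (dG/du)*(du/ds) for that inner function.
A general antiderivative is -5*cos(2*s**2 + 1/3)/3 + C.
The condition gives C = 1/2 - 5*cos(1/3)/3 - (-5*cos(1/3)/3) = 1/2.
So G(s) = 1/2 - 5*cos(2*s**2 + 1/3)/3.
Check: d/ds[1/2 - 5*cos(2*s**2 + 1/3)/3] = 20*s*sin(2*s**2 + 1/3)/3 = G'(s).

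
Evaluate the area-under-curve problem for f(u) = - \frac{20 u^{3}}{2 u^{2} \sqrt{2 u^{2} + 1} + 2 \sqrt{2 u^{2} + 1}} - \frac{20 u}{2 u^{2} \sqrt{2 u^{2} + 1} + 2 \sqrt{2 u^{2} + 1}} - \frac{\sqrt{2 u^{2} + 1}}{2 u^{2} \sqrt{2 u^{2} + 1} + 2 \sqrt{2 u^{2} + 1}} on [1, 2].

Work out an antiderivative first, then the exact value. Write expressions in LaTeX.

Antiderivative: F(u) = \frac{- 10 \sqrt{2 u^{2} + 1} - \operatorname{atan}{\left(u \right)}}{2}; value = -15 - \frac{\operatorname{atan}{\left(2 \right)}}{2} + \frac{\pi}{8} + 5 \sqrt{3}

Integrate term by term and add the pieces.
F(u) = \frac{- 10 \sqrt{2 u^{2} + 1} - \operatorname{atan}{\left(u \right)}}{2} is an antiderivative of f.
Check: d/du[\frac{- 10 \sqrt{2 u^{2} + 1} - \operatorname{atan}{\left(u \right)}}{2}] = \frac{- 20 u^{3} - 20 u - \sqrt{2 u^{2} + 1}}{2 u^{2} \sqrt{2 u^{2} + 1} + 2 \sqrt{2 u^{2} + 1}}, which equals f(u).
F(2) = -15 - \frac{\operatorname{atan}{\left(2 \right)}}{2}; F(1) = - 5 \sqrt{3} - \frac{\pi}{8}.
Integral = F(2) - F(1) = -15 - \frac{\operatorname{atan}{\left(2 \right)}}{2} + \frac{\pi}{8} + 5 \sqrt{3}.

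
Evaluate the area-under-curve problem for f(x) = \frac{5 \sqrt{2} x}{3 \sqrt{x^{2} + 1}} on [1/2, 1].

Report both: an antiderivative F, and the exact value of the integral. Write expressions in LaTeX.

Antiderivative: F(x) = \frac{5 \sqrt{2} \sqrt{x^{2} + 1}}{3}; value = \frac{10}{3} - \frac{5 \sqrt{10}}{6}

f matches the chain-rule pattern g'(h)*h' with inner function h(x) = 2 x^{2} + 2; substituting u = h(x) collapses the integral.
F(x) = \frac{5 \sqrt{2} \sqrt{x^{2} + 1}}{3} is an antiderivative of f.
Check: d/dx[\frac{5 \sqrt{2} \sqrt{x^{2} + 1}}{3}] = \frac{5 \sqrt{2} x}{3 \sqrt{x^{2} + 1}} = f(x).
F(1) = \frac{10}{3}; F(1/2) = \frac{5 \sqrt{10}}{6}.
Integral = F(1) - F(1/2) = \frac{10}{3} - \frac{5 \sqrt{10}}{6}.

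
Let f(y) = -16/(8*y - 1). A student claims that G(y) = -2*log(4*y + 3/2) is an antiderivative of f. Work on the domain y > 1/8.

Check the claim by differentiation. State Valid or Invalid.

d/dy[G] = -16/(8*y + 3)
d/dy[G] - f(y) = 64/(64*y**2 + 16*y - 3) != 0.

Invalid: d/dy[G] - f = 64/(64*y**2 + 16*y - 3), which is not 0.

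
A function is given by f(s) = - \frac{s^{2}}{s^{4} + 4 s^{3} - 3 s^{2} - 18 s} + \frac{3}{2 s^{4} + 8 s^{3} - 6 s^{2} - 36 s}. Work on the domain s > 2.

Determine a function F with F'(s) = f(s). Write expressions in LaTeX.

The denominator factors as 2 s \left(s - 2\right) \left(s + 3\right)^{2}; partial fractions split f into directly integrable pieces: \frac{2}{15 \left(s + 3\right)} - \frac{1}{2 \left(s + 3\right)^{2}} - \frac{1}{20 \left(s - 2\right)} - \frac{1}{12 s}.
Check: d/ds[\frac{- 5 \left(s + 3\right) \log{\left(s \right)} - 3 \left(s + 3\right) \log{\left(s - 2 \right)} + 8 \left(s + 3\right) \log{\left(s + 3 \right)} + 30}{60 \left(s + 3\right)}] = \frac{3 - 2 s^{2}}{2 s^{4} + 8 s^{3} - 6 s^{2} - 36 s}, which equals f(s).

An antiderivative is F(s) = \frac{- 5 \left(s + 3\right) \log{\left(s \right)} - 3 \left(s + 3\right) \log{\left(s - 2 \right)} + 8 \left(s + 3\right) \log{\left(s + 3 \right)} + 30}{60 \left(s + 3\right)}.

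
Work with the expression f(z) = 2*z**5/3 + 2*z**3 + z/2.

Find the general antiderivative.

F(z) = z**2*(4*z**4 + 18*z**2 + 9)/36 + C

The integrand splits into summands that can be handled one at a time.
Check: d/dz[z**2*(4*z**4 + 18*z**2 + 9)/36] = 2*z**5/3 + 2*z**3 + z/2 = f(z).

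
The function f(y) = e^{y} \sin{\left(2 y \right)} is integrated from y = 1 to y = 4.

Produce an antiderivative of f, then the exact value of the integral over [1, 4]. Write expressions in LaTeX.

Check any antiderivative F(y) by computing F'(y) and comparing it with f(y).
F(y) = \frac{\left(\sin{\left(2 y \right)} - 2 \cos{\left(2 y \right)}\right) e^{y}}{5} is an antiderivative of f.
Check: d/dy[\frac{\left(\sin{\left(2 y \right)} - 2 \cos{\left(2 y \right)}\right) e^{y}}{5}] = e^{y} \sin{\left(2 y \right)} = f(y).
F(4) = - \frac{2 e^{4} \cos{\left(8 \right)}}{5} + \frac{e^{4} \sin{\left(8 \right)}}{5}; F(1) = - \frac{2 e \cos{\left(2 \right)}}{5} + \frac{e \sin{\left(2 \right)}}{5}.
Integral = F(4) - F(1) = - \frac{e \sin{\left(2 \right)}}{5} + \frac{2 e \cos{\left(2 \right)}}{5} - \frac{2 e^{4} \cos{\left(8 \right)}}{5} + \frac{e^{4} \sin{\left(8 \right)}}{5}.

Antiderivative: F(y) = \frac{\left(\sin{\left(2 y \right)} - 2 \cos{\left(2 y \right)}\right) e^{y}}{5}; value = - \frac{e \sin{\left(2 \right)}}{5} + \frac{2 e \cos{\left(2 \right)}}{5} - \frac{2 e^{4} \cos{\left(8 \right)}}{5} + \frac{e^{4} \sin{\left(8 \right)}}{5}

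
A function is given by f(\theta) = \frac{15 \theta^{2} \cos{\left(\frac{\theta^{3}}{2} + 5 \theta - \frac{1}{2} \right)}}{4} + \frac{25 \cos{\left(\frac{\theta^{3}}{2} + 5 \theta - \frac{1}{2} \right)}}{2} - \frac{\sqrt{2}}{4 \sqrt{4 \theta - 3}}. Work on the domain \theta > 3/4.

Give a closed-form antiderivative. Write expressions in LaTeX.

An antiderivative is F(\theta) = \frac{- \sqrt{2} \sqrt{4 \theta - 3} + 20 \sin{\left(\frac{\theta^{3}}{2} + 5 \theta - \frac{1}{2} \right)}}{8}.

Integrate term by term and add the pieces.
Check: d/d\theta[\frac{- \sqrt{2} \sqrt{4 \theta - 3} + 20 \sin{\left(\frac{\theta^{3}}{2} + 5 \theta - \frac{1}{2} \right)}}{8}] = \frac{15 \theta^{2} \sqrt{4 \theta - 3} \cos{\left(\frac{\theta^{3}}{2} + 5 \theta - \frac{1}{2} \right)} + 50 \sqrt{4 \theta - 3} \cos{\left(\frac{\theta^{3}}{2} + 5 \theta - \frac{1}{2} \right)} - \sqrt{2}}{4 \sqrt{4 \theta - 3}}, which equals f(\theta).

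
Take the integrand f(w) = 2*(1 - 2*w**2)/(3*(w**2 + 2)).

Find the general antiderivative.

A candidate is checked by its d/dw: the result must match f(w).
Check: d/dw[-(4*w - 5*sqrt(2)*atan(sqrt(2)*w/2))/3] = (2 - 4*w**2)/(3*w**2 + 6), which equals f(w).

F(w) = -(4*w - 5*sqrt(2)*atan(sqrt(2)*w/2))/3 + C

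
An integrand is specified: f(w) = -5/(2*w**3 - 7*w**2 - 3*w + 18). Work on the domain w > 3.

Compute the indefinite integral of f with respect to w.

F(w) = -5*log(w - 3)/9 + 5*log(w - 2)/7 - 10*log(w + 3/2)/63 + C

The denominator factors as (w - 3)*(w - 2)*(2*w + 3); partial fractions split f into directly integrable pieces: -20/(63*(2*w + 3)) + 5/(7*(w - 2)) - 5/(9*(w - 3)).
Check: d/dw[-5*log(w - 3)/9 + 5*log(w - 2)/7 - 10*log(w + 3/2)/63] = -5/(2*w**3 - 7*w**2 - 3*w + 18) = f(w).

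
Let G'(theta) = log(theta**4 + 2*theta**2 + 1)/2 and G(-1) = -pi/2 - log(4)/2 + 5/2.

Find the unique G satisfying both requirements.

G(theta) = (theta*log(theta**4 + 2*theta**2 + 1) - 4*theta + 4*atan(theta) + 1)/2

Whatever form G(theta) takes, its d/dtheta must return the stated G'(theta).
A general antiderivative is theta*log(theta**4 + 2*theta**2 + 1)/2 - 2*theta + 2*atan(theta) + C.
The condition gives C = -pi/2 - log(4)/2 + 5/2 - (-pi/2 - log(4)/2 + 2) = 1/2.
So G(theta) = (theta*log(theta**4 + 2*theta**2 + 1) - 4*theta + 4*atan(theta) + 1)/2.
Check: d/dtheta[(theta*log(theta**4 + 2*theta**2 + 1) - 4*theta + 4*atan(theta) + 1)/2] = log(theta**4 + 2*theta**2 + 1)/2 = G'(theta).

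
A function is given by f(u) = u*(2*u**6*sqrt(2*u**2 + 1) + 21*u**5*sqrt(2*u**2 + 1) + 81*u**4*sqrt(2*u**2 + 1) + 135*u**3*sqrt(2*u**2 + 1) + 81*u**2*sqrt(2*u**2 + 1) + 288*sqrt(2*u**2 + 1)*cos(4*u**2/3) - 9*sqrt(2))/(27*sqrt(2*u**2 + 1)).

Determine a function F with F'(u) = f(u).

For F(u) to be correct the identity F'(u) - f(u) = 0 must hold.
Check: d/du[3*(-u**2/3 - u)**4/4 - sqrt(u**2 + 1/2)/3 + 4*sin(4*u**2/3)] = (2*u**7*sqrt(2*u**2 + 1) + 21*u**6*sqrt(2*u**2 + 1) + 81*u**5*sqrt(2*u**2 + 1) + 135*u**4*sqrt(2*u**2 + 1) + 81*u**3*sqrt(2*u**2 + 1) + 288*u*sqrt(2*u**2 + 1)*cos(4*u**2/3) - 9*sqrt(2)*u)/(27*sqrt(2*u**2 + 1)), which equals f(u).

An antiderivative is F(u) = 3*(-u**2/3 - u)**4/4 - sqrt(u**2 + 1/2)/3 + 4*sin(4*u**2/3).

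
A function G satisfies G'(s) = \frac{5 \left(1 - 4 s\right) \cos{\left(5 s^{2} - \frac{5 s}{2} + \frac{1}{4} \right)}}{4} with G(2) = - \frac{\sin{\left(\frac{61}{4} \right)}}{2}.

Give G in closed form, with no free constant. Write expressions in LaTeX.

G(s) = - \frac{\sin{\left(5 s^{2} - \frac{5 s}{2} + \frac{1}{4} \right)}}{2}

The substitution u = 5 s^{2} - \frac{5 s}{2} + \frac{1}{4} works: G'(s) is exactly (dG/du)*(du/ds) for that inner function.
A general antiderivative is - \frac{\sin{\left(5 s^{2} - \frac{5 s}{2} + \frac{1}{4} \right)}}{2} + C.
The condition gives C = - \frac{\sin{\left(\frac{61}{4} \right)}}{2} - (- \frac{\sin{\left(\frac{61}{4} \right)}}{2}) = 0.
So G(s) = - \frac{\sin{\left(5 s^{2} - \frac{5 s}{2} + \frac{1}{4} \right)}}{2}.
Check: d/ds[- \frac{\sin{\left(5 s^{2} - \frac{5 s}{2} + \frac{1}{4} \right)}}{2}] = - 5 s \cos{\left(5 s^{2} - \frac{5 s}{2} + \frac{1}{4} \right)} + \frac{5 \cos{\left(5 s^{2} - \frac{5 s}{2} + \frac{1}{4} \right)}}{4}, which equals G'(s).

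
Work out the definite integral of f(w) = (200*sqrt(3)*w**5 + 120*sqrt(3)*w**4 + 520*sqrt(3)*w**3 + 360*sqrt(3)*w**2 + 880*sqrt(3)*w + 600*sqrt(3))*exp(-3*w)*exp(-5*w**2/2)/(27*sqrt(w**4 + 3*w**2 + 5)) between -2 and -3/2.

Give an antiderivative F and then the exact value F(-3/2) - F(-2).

Antiderivative: F(w) = -40*sqrt(3)*sqrt(w**4 + 3*w**2 + 5)*exp(-3*w)*exp(-5*w**2/2)/27; value = -10*sqrt(807)*exp(-9/8)/27 + 40*sqrt(11)*exp(-4)/9

Since d/dw undoes antidifferentiation here, F'(w) = f(w) is required of F(w).
F(w) = -40*sqrt(3)*sqrt(w**4 + 3*w**2 + 5)*exp(-3*w)*exp(-5*w**2/2)/27 is an antiderivative of f.
Check: d/dw[-40*sqrt(3)*sqrt(w**4 + 3*w**2 + 5)*exp(-3*w)*exp(-5*w**2/2)/27] = (200*sqrt(3)*w**5 + 120*sqrt(3)*w**4 + 520*sqrt(3)*w**3 + 360*sqrt(3)*w**2 + 880*sqrt(3)*w + 600*sqrt(3))*exp(-3*w)*exp(-5*w**2/2)/(27*sqrt(w**4 + 3*w**2 + 5)) = f(w).
F(-3/2) = -10*sqrt(807)*exp(-9/8)/27; F(-2) = -40*sqrt(11)*exp(-4)/9.
Integral = F(-3/2) - F(-2) = -10*sqrt(807)*exp(-9/8)/27 + 40*sqrt(11)*exp(-4)/9.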